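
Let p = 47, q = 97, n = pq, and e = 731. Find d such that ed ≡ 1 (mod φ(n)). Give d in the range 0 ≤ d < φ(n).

φ(n) = (p−1)(q−1) = 46·96 = 4416.
Need d with 731·d ≡ 1 (mod 4416). Apply the extended Euclidean algorithm:
4416 = 6·731 + 30
731 = 24·30 + 11
30 = 2·11 + 8
11 = 1·8 + 3
8 = 2·3 + 2
3 = 1·2 + 1
2 = 2·1 + 0
Back-substitute:
1 = 3 − 2
1 = −8 + 3·3
1 = 3·11 − 4·8
1 = −4·30 + 11·11
1 = 11·731 − 268·30
1 = −268·4416 + 1619·731
So 731·1619 ≡ 1 (mod 4416), hence d = 1619.

1619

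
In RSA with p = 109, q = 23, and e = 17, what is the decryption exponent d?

1817

φ(n) = (p−1)(q−1) = 108·22 = 2376.
Need d with 17·d ≡ 1 (mod 2376). Apply the extended Euclidean algorithm:
2376 = 139×17 + 13
17 = 1×13 + 4
13 = 3×4 + 1
4 = 4×1 + 0
Back-substitute:
1 = 13 − 3·4
1 = −3·17 + 4·13
1 = 4·2376 − 559·17
So 17·(-559) ≡ 1 (mod 2376), hence d ≡ -559 ≡ 1817 (mod 2376).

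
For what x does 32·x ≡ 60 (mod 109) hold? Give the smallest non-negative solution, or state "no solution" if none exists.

70

First find gcd(32, 109):
109 = 3·32 + 13
32 = 2·13 + 6
13 = 2·6 + 1
6 = 6·1 + 0
gcd = 1, so a unique solution mod 109 exists.
Back-substitute for the Bézout coefficients:
1 = 13 − 2·6
1 = −2·32 + 5·13
1 = 5·109 − 17·32
So 32·(-17) ≡ 1 (mod 109), giving 32⁻¹ ≡ 92.
x ≡ 32⁻¹·60 ≡ 92·60 ≡ 70 (mod 109).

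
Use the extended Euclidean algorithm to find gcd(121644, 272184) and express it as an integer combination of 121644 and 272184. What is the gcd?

Apply Euclid's algorithm to 272184 and 121644:
272184 = 2·121644 + 28896
121644 = 4·28896 + 6060
28896 = 4·6060 + 4656
6060 = 1·4656 + 1404
4656 = 3·1404 + 444
1404 = 3·444 + 72
444 = 6·72 + 12
72 = 6·12 + 0
gcd(121644, 272184) = 12.
Back-substituting:
12 = 444 − 6·72
12 = −6·1404 + 19·444
12 = 19·4656 − 63·1404
12 = −63·6060 + 82·4656
12 = 82·28896 − 391·6060
12 = −391·121644 + 1646·28896
12 = 1646·272184 − 3683·121644
So 12 = (1646)·272184 + (-3683)·121644.

12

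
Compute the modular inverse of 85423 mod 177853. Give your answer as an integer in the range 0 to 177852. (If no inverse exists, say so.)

Compute gcd(85423, 177853):
177853 = 2·85423 + 7007
85423 = 12·7007 + 1339
7007 = 5·1339 + 312
1339 = 4·312 + 91
312 = 3·91 + 39
91 = 2·39 + 13
39 = 3·13 + 0
gcd(85423, 177853) = 13 ≠ 1, so 85423 has no multiplicative inverse modulo 177853.

no inverse exists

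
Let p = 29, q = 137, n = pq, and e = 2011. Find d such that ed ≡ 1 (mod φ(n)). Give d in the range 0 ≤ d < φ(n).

φ(n) = (p−1)(q−1) = 28·136 = 3808.
Need d with 2011·d ≡ 1 (mod 3808). Apply the extended Euclidean algorithm:
3808 = 1·2011 + 1797
2011 = 1·1797 + 214
1797 = 8·214 + 85
214 = 2·85 + 44
85 = 1·44 + 41
44 = 1·41 + 3
41 = 13·3 + 2
3 = 1·2 + 1
2 = 2·1 + 0
Back-substitute:
1 = 3 − 2
1 = −41 + 14·3
1 = 14·44 − 15·41
1 = −15·85 + 29·44
1 = 29·214 − 73·85
1 = −73·1797 + 613·214
1 = 613·2011 − 686·1797
1 = −686·3808 + 1299·2011
So 2011·1299 ≡ 1 (mod 3808), hence d = 1299.

1299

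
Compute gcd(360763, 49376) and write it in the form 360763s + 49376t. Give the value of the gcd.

Apply Euclid's algorithm to 360763 and 49376:
360763 = 7*49376 + 15131
49376 = 3*15131 + 3983
15131 = 3*3983 + 3182
3983 = 1*3182 + 801
3182 = 3*801 + 779
801 = 1*779 + 22
779 = 35*22 + 9
22 = 2*9 + 4
9 = 2*4 + 1
4 = 4*1 + 0
gcd(360763, 49376) = 1.
Back-substituting:
1 = 9 − 2·4
1 = −2·22 + 5·9
1 = 5·779 − 177·22
1 = −177·801 + 182·779
1 = 182·3182 − 723·801
1 = −723·3983 + 905·3182
1 = 905·15131 − 3438·3983
1 = −3438·49376 + 11219·15131
1 = 11219·360763 − 81971·49376
So 1 = (11219)·360763 + (-81971)·49376.

1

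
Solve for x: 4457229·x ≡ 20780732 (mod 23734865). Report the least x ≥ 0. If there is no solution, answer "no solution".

3265258

First find gcd(4457229, 23734865):
23734865 = 5·4457229 + 1448720
4457229 = 3·1448720 + 111069
1448720 = 13·111069 + 4823
111069 = 23·4823 + 140
4823 = 34·140 + 63
140 = 2·63 + 14
63 = 4·14 + 7
14 = 2·7 + 0
gcd = 7 and 7 | 20780732, so solutions exist. Divide through by 7: 636747x ≡ 2968676 (mod 3390695).
Now find 636747⁻¹ mod 3390695:
3390695 = 5·636747 + 206960
636747 = 3·206960 + 15867
206960 = 13·15867 + 689
15867 = 23·689 + 20
689 = 34·20 + 9
20 = 2·9 + 2
9 = 4·2 + 1
2 = 2·1 + 0
Back-substitute:
1 = 9 − 4·2
1 = −4·20 + 9·9
1 = 9·689 − 310·20
1 = −310·15867 + 7139·689
1 = 7139·206960 − 93117·15867
1 = −93117·636747 + 286490·206960
1 = 286490·3390695 − 1525567·636747
So 636747·(-1525567) ≡ 1 (mod 3390695), i.e. 636747⁻¹ ≡ 1865128.
Then x ≡ 1865128·2968676 ≡ 3265258 (mod 3390695); the smallest non-negative solution is x = 3265258.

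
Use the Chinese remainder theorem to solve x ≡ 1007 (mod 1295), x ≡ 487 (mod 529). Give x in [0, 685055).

87772

Write x = 1007 + 1295·k. Then 1295·k ≡ 487 − 1007 ≡ 9 (mod 529).
Need 1295⁻¹ mod 529. Extended Euclid on (529, 237):
529 = 2×237 + 55
237 = 4×55 + 17
55 = 3×17 + 4
17 = 4×4 + 1
4 = 4×1 + 0
Back-substitute:
1 = 17 − 4·4
1 = −4·55 + 13·17
1 = 13·237 − 56·55
1 = −56·529 + 125·237
1295⁻¹ ≡ 125 (mod 529), so k ≡ 125·9 ≡ 67 (mod 529).
x = 1007 + 1295·67 = 87772.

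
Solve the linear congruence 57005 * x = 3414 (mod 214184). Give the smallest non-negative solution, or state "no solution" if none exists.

73470

First find gcd(57005, 214184):
214184 = 3*57005 + 43169
57005 = 1*43169 + 13836
43169 = 3*13836 + 1661
13836 = 8*1661 + 548
1661 = 3*548 + 17
548 = 32*17 + 4
17 = 4*4 + 1
4 = 4*1 + 0
gcd = 1, so a unique solution mod 214184 exists.
Back-substitute for the Bézout coefficients:
1 = 17 − 4·4
1 = −4·548 + 129·17
1 = 129·1661 − 391·548
1 = −391·13836 + 3257·1661
1 = 3257·43169 − 10162·13836
1 = −10162·57005 + 13419·43169
1 = 13419·214184 − 50419·57005
So 57005·(-50419) ≡ 1 (mod 214184), giving 57005⁻¹ ≡ 163765.
x ≡ 57005⁻¹·3414 ≡ 163765·3414 ≡ 73470 (mod 214184).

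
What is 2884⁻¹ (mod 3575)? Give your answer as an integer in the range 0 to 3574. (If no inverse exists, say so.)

Run Euclid on (3575, 2884):
3575 = 1×2884 + 691
2884 = 4×691 + 120
691 = 5×120 + 91
120 = 1×91 + 29
91 = 3×29 + 4
29 = 7×4 + 1
4 = 4×1 + 0
Since gcd(2884, 3575) = 1, back-substitute to write 1 as a combination:
1 = 29 − 7·4
1 = −7·91 + 22·29
1 = 22·120 − 29·91
1 = −29·691 + 167·120
1 = 167·2884 − 697·691
1 = −697·3575 + 864·2884
So 2884·864 ≡ 1 (mod 3575).

864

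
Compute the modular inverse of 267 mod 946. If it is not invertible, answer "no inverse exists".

411

Run Euclid on (946, 267):
946 = 3·267 + 145
267 = 1·145 + 122
145 = 1·122 + 23
122 = 5·23 + 7
23 = 3·7 + 2
7 = 3·2 + 1
2 = 2·1 + 0
Since gcd(267, 946) = 1, back-substitute to write 1 as a combination:
1 = 7 − 3·2
1 = −3·23 + 10·7
1 = 10·122 − 53·23
1 = −53·145 + 63·122
1 = 63·267 − 116·145
1 = −116·946 + 411·267
So 267·411 ≡ 1 (mod 946).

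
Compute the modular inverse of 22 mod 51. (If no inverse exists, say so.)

Extended Euclidean algorithm:
51 = 2×22 + 7
22 = 3×7 + 1
7 = 7×1 + 0
gcd = 1, so the inverse exists. Back-substitute:
1 = 22 − 3·7
1 = −3·51 + 7·22
So 22·7 ≡ 1 (mod 51).

7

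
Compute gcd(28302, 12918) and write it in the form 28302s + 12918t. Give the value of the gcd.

Repeated division:
28302 = 2*12918 + 2466
12918 = 5*2466 + 588
2466 = 4*588 + 114
588 = 5*114 + 18
114 = 6*18 + 6
18 = 3*6 + 0
gcd(28302, 12918) = 6.
Back-substituting:
6 = 114 − 6·18
6 = −6·588 + 31·114
6 = 31·2466 − 130·588
6 = −130·12918 + 681·2466
6 = 681·28302 − 1492·12918
So 6 = (681)·28302 + (-1492)·12918.

6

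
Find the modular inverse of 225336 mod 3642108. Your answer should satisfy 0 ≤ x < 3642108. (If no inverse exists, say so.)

no inverse exists

Euclidean algorithm on 3642108, 225336:
3642108 = 16·225336 + 36732
225336 = 6·36732 + 4944
36732 = 7·4944 + 2124
4944 = 2·2124 + 696
2124 = 3·696 + 36
696 = 19·36 + 12
36 = 3·12 + 0
Since gcd = 12 > 1, 225336 is not a unit mod 3642108.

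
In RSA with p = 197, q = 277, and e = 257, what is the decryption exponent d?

φ(n) = (p−1)(q−1) = 196·276 = 54096.
Need d with 257·d ≡ 1 (mod 54096). Apply the extended Euclidean algorithm:
54096 = 210·257 + 126
257 = 2·126 + 5
126 = 25·5 + 1
5 = 5·1 + 0
Back-substitute:
1 = 126 − 25·5
1 = −25·257 + 51·126
1 = 51·54096 − 10735·257
So 257·(-10735) ≡ 1 (mod 54096), hence d ≡ -10735 ≡ 43361 (mod 54096).

43361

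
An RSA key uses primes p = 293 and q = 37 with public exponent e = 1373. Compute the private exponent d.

φ(n) = (p−1)(q−1) = 292·36 = 10512.
Need d with 1373·d ≡ 1 (mod 10512). Apply the extended Euclidean algorithm:
10512 = 7×1373 + 901
1373 = 1×901 + 472
901 = 1×472 + 429
472 = 1×429 + 43
429 = 9×43 + 42
43 = 1×42 + 1
42 = 42×1 + 0
Back-substitute:
1 = 43 − 42
1 = −429 + 10·43
1 = 10·472 − 11·429
1 = −11·901 + 21·472
1 = 21·1373 − 32·901
1 = −32·10512 + 245·1373
So 1373·245 ≡ 1 (mod 10512), hence d = 245.

245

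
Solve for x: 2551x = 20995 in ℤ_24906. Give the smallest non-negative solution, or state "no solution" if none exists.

15151

First find gcd(2551, 24906):
24906 = 9·2551 + 1947
2551 = 1·1947 + 604
1947 = 3·604 + 135
604 = 4·135 + 64
135 = 2·64 + 7
64 = 9·7 + 1
7 = 7·1 + 0
gcd = 1, so a unique solution mod 24906 exists.
Back-substitute for the Bézout coefficients:
1 = 64 − 9·7
1 = −9·135 + 19·64
1 = 19·604 − 85·135
1 = −85·1947 + 274·604
1 = 274·2551 − 359·1947
1 = −359·24906 + 3505·2551
So 2551·(3505) ≡ 1 (mod 24906), giving 2551⁻¹ ≡ 3505.
x ≡ 2551⁻¹·20995 ≡ 3505·20995 ≡ 15151 (mod 24906).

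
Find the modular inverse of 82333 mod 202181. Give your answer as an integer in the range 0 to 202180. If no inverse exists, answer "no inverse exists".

195509

Apply the Euclidean algorithm to 202181 and 82333:
202181 = 2·82333 + 37515
82333 = 2·37515 + 7303
37515 = 5·7303 + 1000
7303 = 7·1000 + 303
1000 = 3·303 + 91
303 = 3·91 + 30
91 = 3·30 + 1
30 = 30·1 + 0
The gcd is 1. Working backward:
1 = 91 − 3·30
1 = −3·303 + 10·91
1 = 10·1000 − 33·303
1 = −33·7303 + 241·1000
1 = 241·37515 − 1238·7303
1 = −1238·82333 + 2717·37515
1 = 2717·202181 − 6672·82333
Hence 82333⁻¹ ≡ -6672 ≡ 195509 (mod 202181).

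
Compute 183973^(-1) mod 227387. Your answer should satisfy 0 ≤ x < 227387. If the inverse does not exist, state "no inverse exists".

28079

Extended Euclidean algorithm:
227387 = 1×183973 + 43414
183973 = 4×43414 + 10317
43414 = 4×10317 + 2146
10317 = 4×2146 + 1733
2146 = 1×1733 + 413
1733 = 4×413 + 81
413 = 5×81 + 8
81 = 10×8 + 1
8 = 8×1 + 0
gcd = 1, so the inverse exists. Back-substitute:
1 = 81 − 10·8
1 = −10·413 + 51·81
1 = 51·1733 − 214·413
1 = −214·2146 + 265·1733
1 = 265·10317 − 1274·2146
1 = −1274·43414 + 5361·10317
1 = 5361·183973 − 22718·43414
1 = −22718·227387 + 28079·183973
So 183973·28079 ≡ 1 (mod 227387).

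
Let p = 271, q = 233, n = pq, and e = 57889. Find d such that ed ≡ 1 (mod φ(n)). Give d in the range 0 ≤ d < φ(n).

53569

φ(n) = (p−1)(q−1) = 270·232 = 62640.
Need d with 57889·d ≡ 1 (mod 62640). Apply the extended Euclidean algorithm:
62640 = 1·57889 + 4751
57889 = 12·4751 + 877
4751 = 5·877 + 366
877 = 2·366 + 145
366 = 2·145 + 76
145 = 1·76 + 69
76 = 1·69 + 7
69 = 9·7 + 6
7 = 1·6 + 1
6 = 6·1 + 0
Back-substitute:
1 = 7 − 6
1 = −69 + 10·7
1 = 10·76 − 11·69
1 = −11·145 + 21·76
1 = 21·366 − 53·145
1 = −53·877 + 127·366
1 = 127·4751 − 688·877
1 = −688·57889 + 8383·4751
1 = 8383·62640 − 9071·57889
So 57889·(-9071) ≡ 1 (mod 62640), hence d ≡ -9071 ≡ 53569 (mod 62640).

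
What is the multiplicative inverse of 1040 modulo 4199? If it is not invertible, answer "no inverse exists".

no inverse exists

Compute gcd(1040, 4199):
4199 = 4×1040 + 39
1040 = 26×39 + 26
39 = 1×26 + 13
26 = 2×13 + 0
The gcd is 13, not 1, hence no inverse exists.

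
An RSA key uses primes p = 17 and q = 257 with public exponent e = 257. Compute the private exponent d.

3841

φ(n) = (p−1)(q−1) = 16·256 = 4096.
Need d with 257·d ≡ 1 (mod 4096). Apply the extended Euclidean algorithm:
4096 = 15*257 + 241
257 = 1*241 + 16
241 = 15*16 + 1
16 = 16*1 + 0
Back-substitute:
1 = 241 − 15·16
1 = −15·257 + 16·241
1 = 16·4096 − 255·257
So 257·(-255) ≡ 1 (mod 4096), hence d ≡ -255 ≡ 3841 (mod 4096).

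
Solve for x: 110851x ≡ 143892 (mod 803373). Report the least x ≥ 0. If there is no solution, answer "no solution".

First find gcd(110851, 803373):
803373 = 7*110851 + 27416
110851 = 4*27416 + 1187
27416 = 23*1187 + 115
1187 = 10*115 + 37
115 = 3*37 + 4
37 = 9*4 + 1
4 = 4*1 + 0
gcd = 1, so a unique solution mod 803373 exists.
Back-substitute for the Bézout coefficients:
1 = 37 − 9·4
1 = −9·115 + 28·37
1 = 28·1187 − 289·115
1 = −289·27416 + 6675·1187
1 = 6675·110851 − 26989·27416
1 = −26989·803373 + 195598·110851
So 110851·(195598) ≡ 1 (mod 803373), giving 110851⁻¹ ≡ 195598.
x ≡ 110851⁻¹·143892 ≡ 195598·143892 ≡ 421107 (mod 803373).

421107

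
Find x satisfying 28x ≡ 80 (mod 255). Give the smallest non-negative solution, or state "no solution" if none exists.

First find gcd(28, 255):
255 = 9·28 + 3
28 = 9·3 + 1
3 = 3·1 + 0
gcd = 1, so a unique solution mod 255 exists.
Back-substitute for the Bézout coefficients:
1 = 28 − 9·3
1 = −9·255 + 82·28
So 28·(82) ≡ 1 (mod 255), giving 28⁻¹ ≡ 82.
x ≡ 28⁻¹·80 ≡ 82·80 ≡ 185 (mod 255).

185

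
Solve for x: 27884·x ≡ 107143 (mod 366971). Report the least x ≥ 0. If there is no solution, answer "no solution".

First find gcd(27884, 366971):
366971 = 13·27884 + 4479
27884 = 6·4479 + 1010
4479 = 4·1010 + 439
1010 = 2·439 + 132
439 = 3·132 + 43
132 = 3·43 + 3
43 = 14·3 + 1
3 = 3·1 + 0
gcd = 1, so a unique solution mod 366971 exists.
Back-substitute for the Bézout coefficients:
1 = 43 − 14·3
1 = −14·132 + 43·43
1 = 43·439 − 143·132
1 = −143·1010 + 329·439
1 = 329·4479 − 1459·1010
1 = −1459·27884 + 9083·4479
1 = 9083·366971 − 119538·27884
So 27884·(-119538) ≡ 1 (mod 366971), giving 27884⁻¹ ≡ 247433.
x ≡ 27884⁻¹·107143 ≡ 247433·107143 ≡ 361908 (mod 366971).

361908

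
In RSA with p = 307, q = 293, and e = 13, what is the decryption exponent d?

27493

φ(n) = (p−1)(q−1) = 306·292 = 89352.
Need d with 13·d ≡ 1 (mod 89352). Apply the extended Euclidean algorithm:
89352 = 6873×13 + 3
13 = 4×3 + 1
3 = 3×1 + 0
Back-substitute:
1 = 13 − 4·3
1 = −4·89352 + 27493·13
So 13·27493 ≡ 1 (mod 89352), hence d = 27493.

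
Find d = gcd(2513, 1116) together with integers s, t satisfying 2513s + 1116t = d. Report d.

Euclidean algorithm:
2513 = 2*1116 + 281
1116 = 3*281 + 273
281 = 1*273 + 8
273 = 34*8 + 1
8 = 8*1 + 0
gcd(2513, 1116) = 1.
Back-substituting:
1 = 273 − 34·8
1 = −34·281 + 35·273
1 = 35·1116 − 139·281
1 = −139·2513 + 313·1116
So 1 = (-139)·2513 + (313)·1116.

1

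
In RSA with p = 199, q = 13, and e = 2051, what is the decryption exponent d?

φ(n) = (p−1)(q−1) = 198·12 = 2376.
Need d with 2051·d ≡ 1 (mod 2376). Apply the extended Euclidean algorithm:
2376 = 1×2051 + 325
2051 = 6×325 + 101
325 = 3×101 + 22
101 = 4×22 + 13
22 = 1×13 + 9
13 = 1×9 + 4
9 = 2×4 + 1
4 = 4×1 + 0
Back-substitute:
1 = 9 − 2·4
1 = −2·13 + 3·9
1 = 3·22 − 5·13
1 = −5·101 + 23·22
1 = 23·325 − 74·101
1 = −74·2051 + 467·325
1 = 467·2376 − 541·2051
So 2051·(-541) ≡ 1 (mod 2376), hence d ≡ -541 ≡ 1835 (mod 2376).

1835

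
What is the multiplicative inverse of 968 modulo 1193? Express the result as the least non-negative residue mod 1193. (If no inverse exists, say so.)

965

gcd(1193, 968) by repeated division:
1193 = 1*968 + 225
968 = 4*225 + 68
225 = 3*68 + 21
68 = 3*21 + 5
21 = 4*5 + 1
5 = 5*1 + 0
Since gcd(968, 1193) = 1, back-substitute to write 1 as a combination:
1 = 21 − 4·5
1 = −4·68 + 13·21
1 = 13·225 − 43·68
1 = −43·968 + 185·225
1 = 185·1193 − 228·968
So 968·(-228) ≡ 1 (mod 1193), and -228 ≡ 965 (mod 1193).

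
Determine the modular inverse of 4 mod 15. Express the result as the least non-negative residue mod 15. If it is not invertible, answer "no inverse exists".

4

Apply the Euclidean algorithm to 15 and 4:
15 = 3·4 + 3
4 = 1·3 + 1
3 = 3·1 + 0
Since gcd(4, 15) = 1, back-substitute to write 1 as a combination:
1 = 4 − 3
1 = −15 + 4·4
So 4·4 ≡ 1 (mod 15).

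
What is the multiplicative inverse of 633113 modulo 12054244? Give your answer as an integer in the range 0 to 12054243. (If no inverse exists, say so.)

Apply the Euclidean algorithm to 12054244 and 633113:
12054244 = 19·633113 + 25097
633113 = 25·25097 + 5688
25097 = 4·5688 + 2345
5688 = 2·2345 + 998
2345 = 2·998 + 349
998 = 2·349 + 300
349 = 1·300 + 49
300 = 6·49 + 6
49 = 8·6 + 1
6 = 6·1 + 0
The gcd is 1. Working backward:
1 = 49 − 8·6
1 = −8·300 + 49·49
1 = 49·349 − 57·300
1 = −57·998 + 163·349
1 = 163·2345 − 383·998
1 = −383·5688 + 929·2345
1 = 929·25097 − 4099·5688
1 = −4099·633113 + 103404·25097
1 = 103404·12054244 − 1968775·633113
So 633113·(-1968775) ≡ 1 (mod 12054244), and -1968775 ≡ 10085469 (mod 12054244).

10085469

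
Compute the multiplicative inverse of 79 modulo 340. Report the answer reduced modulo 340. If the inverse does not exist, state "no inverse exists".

Extended Euclidean algorithm:
340 = 4×79 + 24
79 = 3×24 + 7
24 = 3×7 + 3
7 = 2×3 + 1
3 = 3×1 + 0
Since gcd(79, 340) = 1, back-substitute to write 1 as a combination:
1 = 7 − 2·3
1 = −2·24 + 7·7
1 = 7·79 − 23·24
1 = −23·340 + 99·79
So 79·99 ≡ 1 (mod 340).

99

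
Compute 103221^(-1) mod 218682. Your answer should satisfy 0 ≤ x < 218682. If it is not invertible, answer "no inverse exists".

Euclidean algorithm on 218682, 103221:
218682 = 2·103221 + 12240
103221 = 8·12240 + 5301
12240 = 2·5301 + 1638
5301 = 3·1638 + 387
1638 = 4·387 + 90
387 = 4·90 + 27
90 = 3·27 + 9
27 = 3·9 + 0
gcd(103221, 218682) = 9 ≠ 1, so 103221 has no multiplicative inverse modulo 218682.

no inverse exists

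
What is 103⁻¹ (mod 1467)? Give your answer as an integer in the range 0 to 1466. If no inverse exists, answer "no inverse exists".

997

gcd(1467, 103) by repeated division:
1467 = 14·103 + 25
103 = 4·25 + 3
25 = 8·3 + 1
3 = 3·1 + 0
The gcd is 1. Working backward:
1 = 25 − 8·3
1 = −8·103 + 33·25
1 = 33·1467 − 470·103
Thus 103·(-470) ≡ 1 (mod 1467); reducing, -470 mod 1467 = 997.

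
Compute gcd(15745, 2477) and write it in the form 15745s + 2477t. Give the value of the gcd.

Euclidean algorithm:
15745 = 6·2477 + 883
2477 = 2·883 + 711
883 = 1·711 + 172
711 = 4·172 + 23
172 = 7·23 + 11
23 = 2·11 + 1
11 = 11·1 + 0
gcd(15745, 2477) = 1.
Express as a combination:
1 = 23 − 2·11
1 = −2·172 + 15·23
1 = 15·711 − 62·172
1 = −62·883 + 77·711
1 = 77·2477 − 216·883
1 = −216·15745 + 1373·2477
So 1 = (-216)·15745 + (1373)·2477.

1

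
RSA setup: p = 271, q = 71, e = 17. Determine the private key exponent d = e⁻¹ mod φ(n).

φ(n) = (p−1)(q−1) = 270·70 = 18900.
Need d with 17·d ≡ 1 (mod 18900). Apply the extended Euclidean algorithm:
18900 = 1111*17 + 13
17 = 1*13 + 4
13 = 3*4 + 1
4 = 4*1 + 0
Back-substitute:
1 = 13 − 3·4
1 = −3·17 + 4·13
1 = 4·18900 − 4447·17
So 17·(-4447) ≡ 1 (mod 18900), hence d ≡ -4447 ≡ 14453 (mod 18900).

14453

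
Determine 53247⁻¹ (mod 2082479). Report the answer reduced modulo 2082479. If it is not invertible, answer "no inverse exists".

Run Euclid on (2082479, 53247):
2082479 = 39·53247 + 5846
53247 = 9·5846 + 633
5846 = 9·633 + 149
633 = 4·149 + 37
149 = 4·37 + 1
37 = 37·1 + 0
gcd = 1, so the inverse exists. Back-substitute:
1 = 149 − 4·37
1 = −4·633 + 17·149
1 = 17·5846 − 157·633
1 = −157·53247 + 1430·5846
1 = 1430·2082479 − 55927·53247
Thus 53247·(-55927) ≡ 1 (mod 2082479); reducing, -55927 mod 2082479 = 2026552.

2026552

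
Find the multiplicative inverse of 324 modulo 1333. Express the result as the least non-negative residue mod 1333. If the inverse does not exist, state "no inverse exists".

144

Run Euclid on (1333, 324):
1333 = 4*324 + 37
324 = 8*37 + 28
37 = 1*28 + 9
28 = 3*9 + 1
9 = 9*1 + 0
The gcd is 1. Working backward:
1 = 28 − 3·9
1 = −3·37 + 4·28
1 = 4·324 − 35·37
1 = −35·1333 + 144·324
So 324·144 ≡ 1 (mod 1333).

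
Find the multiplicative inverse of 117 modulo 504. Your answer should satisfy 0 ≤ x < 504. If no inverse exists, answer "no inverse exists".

Compute gcd(117, 504):
504 = 4*117 + 36
117 = 3*36 + 9
36 = 4*9 + 0
Since gcd = 9 > 1, 117 is not a unit mod 504.

no inverse exists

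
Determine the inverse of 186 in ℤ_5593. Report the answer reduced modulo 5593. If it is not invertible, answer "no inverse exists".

Apply the Euclidean algorithm to 5593 and 186:
5593 = 30×186 + 13
186 = 14×13 + 4
13 = 3×4 + 1
4 = 4×1 + 0
gcd = 1, so the inverse exists. Back-substitute:
1 = 13 − 3·4
1 = −3·186 + 43·13
1 = 43·5593 − 1293·186
Hence 186⁻¹ ≡ -1293 ≡ 4300 (mod 5593).

4300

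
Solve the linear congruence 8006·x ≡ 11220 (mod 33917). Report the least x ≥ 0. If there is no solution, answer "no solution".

First find gcd(8006, 33917):
33917 = 4·8006 + 1893
8006 = 4·1893 + 434
1893 = 4·434 + 157
434 = 2·157 + 120
157 = 1·120 + 37
120 = 3·37 + 9
37 = 4·9 + 1
9 = 9·1 + 0
gcd = 1, so a unique solution mod 33917 exists.
Back-substitute for the Bézout coefficients:
1 = 37 − 4·9
1 = −4·120 + 13·37
1 = 13·157 − 17·120
1 = −17·434 + 47·157
1 = 47·1893 − 205·434
1 = −205·8006 + 867·1893
1 = 867·33917 − 3673·8006
So 8006·(-3673) ≡ 1 (mod 33917), giving 8006⁻¹ ≡ 30244.
x ≡ 8006⁻¹·11220 ≡ 30244·11220 ≡ 32012 (mod 33917).

32012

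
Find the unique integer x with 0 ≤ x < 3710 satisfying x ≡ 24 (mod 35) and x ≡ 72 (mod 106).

Write x = 24 + 35·k. Then 35·k ≡ 72 − 24 ≡ 48 (mod 106).
Need 35⁻¹ mod 106. Extended Euclid on (106, 35):
106 = 3·35 + 1
35 = 35·1 + 0
Back-substitute:
1 = 106 − 3·35
35⁻¹ ≡ 103 (mod 106), so k ≡ 103·48 ≡ 68 (mod 106).
x = 24 + 35·68 = 2404.

2404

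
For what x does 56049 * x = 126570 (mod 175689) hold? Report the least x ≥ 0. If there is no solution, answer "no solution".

First find gcd(56049, 175689):
175689 = 3·56049 + 7542
56049 = 7·7542 + 3255
7542 = 2·3255 + 1032
3255 = 3·1032 + 159
1032 = 6·159 + 78
159 = 2·78 + 3
78 = 26·3 + 0
gcd = 3 and 3 | 126570, so solutions exist. Divide through by 3: 18683x ≡ 42190 (mod 58563).
Now find 18683⁻¹ mod 58563:
58563 = 3·18683 + 2514
18683 = 7·2514 + 1085
2514 = 2·1085 + 344
1085 = 3·344 + 53
344 = 6·53 + 26
53 = 2·26 + 1
26 = 26·1 + 0
Back-substitute:
1 = 53 − 2·26
1 = −2·344 + 13·53
1 = 13·1085 − 41·344
1 = −41·2514 + 95·1085
1 = 95·18683 − 706·2514
1 = −706·58563 + 2213·18683
So 18683⁻¹ ≡ 2213 (mod 58563).
Then x ≡ 2213·42190 ≡ 17048 (mod 58563); the smallest non-negative solution is x = 17048.

17048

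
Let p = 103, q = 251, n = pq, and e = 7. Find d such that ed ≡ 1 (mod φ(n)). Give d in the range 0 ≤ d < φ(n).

φ(n) = (p−1)(q−1) = 102·250 = 25500.
Need d with 7·d ≡ 1 (mod 25500). Apply the extended Euclidean algorithm:
25500 = 3642·7 + 6
7 = 1·6 + 1
6 = 6·1 + 0
Back-substitute:
1 = 7 − 6
1 = −25500 + 3643·7
So 7·3643 ≡ 1 (mod 25500), hence d = 3643.

3643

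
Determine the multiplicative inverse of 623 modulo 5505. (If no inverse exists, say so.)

1997

gcd(5505, 623) by repeated division:
5505 = 8·623 + 521
623 = 1·521 + 102
521 = 5·102 + 11
102 = 9·11 + 3
11 = 3·3 + 2
3 = 1·2 + 1
2 = 2·1 + 0
Since gcd(623, 5505) = 1, back-substitute to write 1 as a combination:
1 = 3 − 2
1 = −11 + 4·3
1 = 4·102 − 37·11
1 = −37·521 + 189·102
1 = 189·623 − 226·521
1 = −226·5505 + 1997·623
So 623·1997 ≡ 1 (mod 5505).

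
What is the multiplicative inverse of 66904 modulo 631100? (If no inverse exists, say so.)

Compute gcd(66904, 631100):
631100 = 9*66904 + 28964
66904 = 2*28964 + 8976
28964 = 3*8976 + 2036
8976 = 4*2036 + 832
2036 = 2*832 + 372
832 = 2*372 + 88
372 = 4*88 + 20
88 = 4*20 + 8
20 = 2*8 + 4
8 = 2*4 + 0
gcd(66904, 631100) = 4 ≠ 1, so 66904 has no multiplicative inverse modulo 631100.

no inverse exists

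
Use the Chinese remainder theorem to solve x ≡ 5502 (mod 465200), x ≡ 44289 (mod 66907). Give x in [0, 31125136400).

30051925502

Write x = 5502 + 465200·k. Then 465200·k ≡ 44289 − 5502 ≡ 38787 (mod 66907).
Need 465200⁻¹ mod 66907. Extended Euclid on (66907, 63758):
66907 = 1·63758 + 3149
63758 = 20·3149 + 778
3149 = 4·778 + 37
778 = 21·37 + 1
37 = 37·1 + 0
Back-substitute:
1 = 778 − 21·37
1 = −21·3149 + 85·778
1 = 85·63758 − 1721·3149
1 = −1721·66907 + 1806·63758
465200⁻¹ ≡ 1806 (mod 66907), so k ≡ 1806·38787 ≡ 64600 (mod 66907).
x = 5502 + 465200·64600 = 30051925502.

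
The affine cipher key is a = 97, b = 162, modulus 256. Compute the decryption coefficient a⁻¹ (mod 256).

Apply the Euclidean algorithm to 256 and 97:
256 = 2×97 + 62
97 = 1×62 + 35
62 = 1×35 + 27
35 = 1×27 + 8
27 = 3×8 + 3
8 = 2×3 + 2
3 = 1×2 + 1
2 = 2×1 + 0
gcd = 1, so the inverse exists. Back-substitute:
1 = 3 − 2
1 = −8 + 3·3
1 = 3·27 − 10·8
1 = −10·35 + 13·27
1 = 13·62 − 23·35
1 = −23·97 + 36·62
1 = 36·256 − 95·97
So 97·(-95) ≡ 1 (mod 256), and -95 ≡ 161 (mod 256).

161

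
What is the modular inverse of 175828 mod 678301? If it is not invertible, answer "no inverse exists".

gcd(678301, 175828) by repeated division:
678301 = 3·175828 + 150817
175828 = 1·150817 + 25011
150817 = 6·25011 + 751
25011 = 33·751 + 228
751 = 3·228 + 67
228 = 3·67 + 27
67 = 2·27 + 13
27 = 2·13 + 1
13 = 13·1 + 0
gcd = 1, so the inverse exists. Back-substitute:
1 = 27 − 2·13
1 = −2·67 + 5·27
1 = 5·228 − 17·67
1 = −17·751 + 56·228
1 = 56·25011 − 1865·751
1 = −1865·150817 + 11246·25011
1 = 11246·175828 − 13111·150817
1 = −13111·678301 + 50579·175828
So 175828·50579 ≡ 1 (mod 678301).

50579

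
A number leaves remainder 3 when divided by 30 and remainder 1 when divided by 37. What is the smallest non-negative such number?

963

Write x = 3 + 30·k. Then 30·k ≡ 1 − 3 ≡ 35 (mod 37).
Need 30⁻¹ mod 37. Extended Euclid on (37, 30):
37 = 1·30 + 7
30 = 4·7 + 2
7 = 3·2 + 1
2 = 2·1 + 0
Back-substitute:
1 = 7 − 3·2
1 = −3·30 + 13·7
1 = 13·37 − 16·30
30⁻¹ ≡ 21 (mod 37), so k ≡ 21·35 ≡ 32 (mod 37).
x = 3 + 30·32 = 963.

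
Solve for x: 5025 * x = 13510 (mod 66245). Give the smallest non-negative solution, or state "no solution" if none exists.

First find gcd(5025, 66245):
66245 = 13*5025 + 920
5025 = 5*920 + 425
920 = 2*425 + 70
425 = 6*70 + 5
70 = 14*5 + 0
gcd = 5 and 5 | 13510, so solutions exist. Divide through by 5: 1005x ≡ 2702 (mod 13249).
Now find 1005⁻¹ mod 13249:
13249 = 13×1005 + 184
1005 = 5×184 + 85
184 = 2×85 + 14
85 = 6×14 + 1
14 = 14×1 + 0
Back-substitute:
1 = 85 − 6·14
1 = −6·184 + 13·85
1 = 13·1005 − 71·184
1 = −71·13249 + 936·1005
So 1005⁻¹ ≡ 936 (mod 13249).
Then x ≡ 936·2702 ≡ 11762 (mod 13249); the smallest non-negative solution is x = 11762.

11762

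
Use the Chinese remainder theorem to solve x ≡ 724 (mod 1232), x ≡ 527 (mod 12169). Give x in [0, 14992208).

Write x = 724 + 1232·k. Then 1232·k ≡ 527 − 724 ≡ 11972 (mod 12169).
Need 1232⁻¹ mod 12169. Extended Euclid on (12169, 1232):
12169 = 9×1232 + 1081
1232 = 1×1081 + 151
1081 = 7×151 + 24
151 = 6×24 + 7
24 = 3×7 + 3
7 = 2×3 + 1
3 = 3×1 + 0
Back-substitute:
1 = 7 − 2·3
1 = −2·24 + 7·7
1 = 7·151 − 44·24
1 = −44·1081 + 315·151
1 = 315·1232 − 359·1081
1 = −359·12169 + 3546·1232
1232⁻¹ ≡ 3546 (mod 12169), so k ≡ 3546·11972 ≡ 7240 (mod 12169).
x = 724 + 1232·7240 = 8920404.

8920404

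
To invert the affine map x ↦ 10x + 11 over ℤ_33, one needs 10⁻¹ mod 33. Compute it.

10

Extended Euclidean algorithm:
33 = 3×10 + 3
10 = 3×3 + 1
3 = 3×1 + 0
Since gcd(10, 33) = 1, back-substitute to write 1 as a combination:
1 = 10 − 3·3
1 = −3·33 + 10·10
So 10·10 ≡ 1 (mod 33).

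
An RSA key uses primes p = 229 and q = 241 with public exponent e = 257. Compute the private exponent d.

φ(n) = (p−1)(q−1) = 228·240 = 54720.
Need d with 257·d ≡ 1 (mod 54720). Apply the extended Euclidean algorithm:
54720 = 212*257 + 236
257 = 1*236 + 21
236 = 11*21 + 5
21 = 4*5 + 1
5 = 5*1 + 0
Back-substitute:
1 = 21 − 4·5
1 = −4·236 + 45·21
1 = 45·257 − 49·236
1 = −49·54720 + 10433·257
So 257·10433 ≡ 1 (mod 54720), hence d = 10433.

10433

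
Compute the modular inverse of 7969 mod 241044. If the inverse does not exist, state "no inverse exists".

79249

Apply the Euclidean algorithm to 241044 and 7969:
241044 = 30·7969 + 1974
7969 = 4·1974 + 73
1974 = 27·73 + 3
73 = 24·3 + 1
3 = 3·1 + 0
The gcd is 1. Working backward:
1 = 73 − 24·3
1 = −24·1974 + 649·73
1 = 649·7969 − 2620·1974
1 = −2620·241044 + 79249·7969
So 7969·79249 ≡ 1 (mod 241044).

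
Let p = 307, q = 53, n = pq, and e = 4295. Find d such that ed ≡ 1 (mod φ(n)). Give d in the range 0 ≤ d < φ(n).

φ(n) = (p−1)(q−1) = 306·52 = 15912.
Need d with 4295·d ≡ 1 (mod 15912). Apply the extended Euclidean algorithm:
15912 = 3·4295 + 3027
4295 = 1·3027 + 1268
3027 = 2·1268 + 491
1268 = 2·491 + 286
491 = 1·286 + 205
286 = 1·205 + 81
205 = 2·81 + 43
81 = 1·43 + 38
43 = 1·38 + 5
38 = 7·5 + 3
5 = 1·3 + 2
3 = 1·2 + 1
2 = 2·1 + 0
Back-substitute:
1 = 3 − 2
1 = −5 + 2·3
1 = 2·38 − 15·5
1 = −15·43 + 17·38
1 = 17·81 − 32·43
1 = −32·205 + 81·81
1 = 81·286 − 113·205
1 = −113·491 + 194·286
1 = 194·1268 − 501·491
1 = −501·3027 + 1196·1268
1 = 1196·4295 − 1697·3027
1 = −1697·15912 + 6287·4295
So 4295·6287 ≡ 1 (mod 15912), hence d = 6287.

6287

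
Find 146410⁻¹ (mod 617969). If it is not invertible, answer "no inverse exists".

Euclidean algorithm on 617969, 146410:
617969 = 4·146410 + 32329
146410 = 4·32329 + 17094
32329 = 1·17094 + 15235
17094 = 1·15235 + 1859
15235 = 8·1859 + 363
1859 = 5·363 + 44
363 = 8·44 + 11
44 = 4·11 + 0
gcd(146410, 617969) = 11 ≠ 1, so 146410 has no multiplicative inverse modulo 617969.

no inverse exists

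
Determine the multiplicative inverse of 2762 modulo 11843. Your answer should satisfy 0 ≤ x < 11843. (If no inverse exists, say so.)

Apply the Euclidean algorithm to 11843 and 2762:
11843 = 4*2762 + 795
2762 = 3*795 + 377
795 = 2*377 + 41
377 = 9*41 + 8
41 = 5*8 + 1
8 = 8*1 + 0
Since gcd(2762, 11843) = 1, back-substitute to write 1 as a combination:
1 = 41 − 5·8
1 = −5·377 + 46·41
1 = 46·795 − 97·377
1 = −97·2762 + 337·795
1 = 337·11843 − 1445·2762
Thus 2762·(-1445) ≡ 1 (mod 11843); reducing, -1445 mod 11843 = 10398.

10398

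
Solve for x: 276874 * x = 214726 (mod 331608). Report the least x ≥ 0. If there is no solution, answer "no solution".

First find gcd(276874, 331608):
331608 = 1·276874 + 54734
276874 = 5·54734 + 3204
54734 = 17·3204 + 266
3204 = 12·266 + 12
266 = 22·12 + 2
12 = 6·2 + 0
gcd = 2 and 2 | 214726, so solutions exist. Divide through by 2: 138437x ≡ 107363 (mod 165804).
Now find 138437⁻¹ mod 165804:
165804 = 1×138437 + 27367
138437 = 5×27367 + 1602
27367 = 17×1602 + 133
1602 = 12×133 + 6
133 = 22×6 + 1
6 = 6×1 + 0
Back-substitute:
1 = 133 − 22·6
1 = −22·1602 + 265·133
1 = 265·27367 − 4527·1602
1 = −4527·138437 + 22900·27367
1 = 22900·165804 − 27427·138437
So 138437·(-27427) ≡ 1 (mod 165804), i.e. 138437⁻¹ ≡ 138377.
Then x ≡ 138377·107363 ≡ 34039 (mod 165804); the smallest non-negative solution is x = 34039.

34039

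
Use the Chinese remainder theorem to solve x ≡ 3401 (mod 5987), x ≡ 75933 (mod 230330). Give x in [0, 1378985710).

Write x = 3401 + 5987·k. Then 5987·k ≡ 75933 − 3401 ≡ 72532 (mod 230330).
Need 5987⁻¹ mod 230330. Extended Euclid on (230330, 5987):
230330 = 38×5987 + 2824
5987 = 2×2824 + 339
2824 = 8×339 + 112
339 = 3×112 + 3
112 = 37×3 + 1
3 = 3×1 + 0
Back-substitute:
1 = 112 − 37·3
1 = −37·339 + 112·112
1 = 112·2824 − 933·339
1 = −933·5987 + 1978·2824
1 = 1978·230330 − 76097·5987
5987⁻¹ ≡ 154233 (mod 230330), so k ≡ 154233·72532 ≡ 160516 (mod 230330).
x = 3401 + 5987·160516 = 961012693.

961012693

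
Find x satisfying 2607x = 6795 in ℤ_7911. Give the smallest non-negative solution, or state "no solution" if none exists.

1092

First find gcd(2607, 7911):
7911 = 3*2607 + 90
2607 = 28*90 + 87
90 = 1*87 + 3
87 = 29*3 + 0
gcd = 3 and 3 | 6795, so solutions exist. Divide through by 3: 869x ≡ 2265 (mod 2637).
Now find 869⁻¹ mod 2637:
2637 = 3·869 + 30
869 = 28·30 + 29
30 = 1·29 + 1
29 = 29·1 + 0
Back-substitute:
1 = 30 − 29
1 = −869 + 29·30
1 = 29·2637 − 88·869
So 869·(-88) ≡ 1 (mod 2637), i.e. 869⁻¹ ≡ 2549.
Then x ≡ 2549·2265 ≡ 1092 (mod 2637); the smallest non-negative solution is x = 1092.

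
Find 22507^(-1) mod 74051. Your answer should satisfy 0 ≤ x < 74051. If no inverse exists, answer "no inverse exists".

16704

Run Euclid on (74051, 22507):
74051 = 3×22507 + 6530
22507 = 3×6530 + 2917
6530 = 2×2917 + 696
2917 = 4×696 + 133
696 = 5×133 + 31
133 = 4×31 + 9
31 = 3×9 + 4
9 = 2×4 + 1
4 = 4×1 + 0
gcd = 1, so the inverse exists. Back-substitute:
1 = 9 − 2·4
1 = −2·31 + 7·9
1 = 7·133 − 30·31
1 = −30·696 + 157·133
1 = 157·2917 − 658·696
1 = −658·6530 + 1473·2917
1 = 1473·22507 − 5077·6530
1 = −5077·74051 + 16704·22507
So 22507·16704 ≡ 1 (mod 74051).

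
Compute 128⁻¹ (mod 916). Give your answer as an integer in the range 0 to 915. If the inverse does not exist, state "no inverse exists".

no inverse exists

Compute gcd(128, 916):
916 = 7*128 + 20
128 = 6*20 + 8
20 = 2*8 + 4
8 = 2*4 + 0
Since gcd = 4 > 1, 128 is not a unit mod 916.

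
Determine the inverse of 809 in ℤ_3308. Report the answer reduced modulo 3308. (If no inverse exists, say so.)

781

Apply the Euclidean algorithm to 3308 and 809:
3308 = 4·809 + 72
809 = 11·72 + 17
72 = 4·17 + 4
17 = 4·4 + 1
4 = 4·1 + 0
The gcd is 1. Working backward:
1 = 17 − 4·4
1 = −4·72 + 17·17
1 = 17·809 − 191·72
1 = −191·3308 + 781·809
So 809·781 ≡ 1 (mod 3308).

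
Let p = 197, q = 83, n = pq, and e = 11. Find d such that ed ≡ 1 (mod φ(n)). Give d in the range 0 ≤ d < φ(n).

φ(n) = (p−1)(q−1) = 196·82 = 16072.
Need d with 11·d ≡ 1 (mod 16072). Apply the extended Euclidean algorithm:
16072 = 1461·11 + 1
11 = 11·1 + 0
Back-substitute:
1 = 16072 − 1461·11
So 11·(-1461) ≡ 1 (mod 16072), hence d ≡ -1461 ≡ 14611 (mod 16072).

14611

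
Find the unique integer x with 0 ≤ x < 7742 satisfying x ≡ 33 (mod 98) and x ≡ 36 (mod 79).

Write x = 33 + 98·k. Then 98·k ≡ 36 − 33 ≡ 3 (mod 79).
Need 98⁻¹ mod 79. Extended Euclid on (79, 19):
79 = 4×19 + 3
19 = 6×3 + 1
3 = 3×1 + 0
Back-substitute:
1 = 19 − 6·3
1 = −6·79 + 25·19
98⁻¹ ≡ 25 (mod 79), so k ≡ 25·3 ≡ 75 (mod 79).
x = 33 + 98·75 = 7383.

7383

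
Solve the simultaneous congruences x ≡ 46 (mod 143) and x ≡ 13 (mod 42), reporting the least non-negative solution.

Write x = 46 + 143·k. Then 143·k ≡ 13 − 46 ≡ 9 (mod 42).
Need 143⁻¹ mod 42. Extended Euclid on (42, 17):
42 = 2*17 + 8
17 = 2*8 + 1
8 = 8*1 + 0
Back-substitute:
1 = 17 − 2·8
1 = −2·42 + 5·17
143⁻¹ ≡ 5 (mod 42), so k ≡ 5·9 ≡ 3 (mod 42).
x = 46 + 143·3 = 475.

475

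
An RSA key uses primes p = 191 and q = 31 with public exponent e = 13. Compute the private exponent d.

φ(n) = (p−1)(q−1) = 190·30 = 5700.
Need d with 13·d ≡ 1 (mod 5700). Apply the extended Euclidean algorithm:
5700 = 438×13 + 6
13 = 2×6 + 1
6 = 6×1 + 0
Back-substitute:
1 = 13 − 2·6
1 = −2·5700 + 877·13
So 13·877 ≡ 1 (mod 5700), hence d = 877.

877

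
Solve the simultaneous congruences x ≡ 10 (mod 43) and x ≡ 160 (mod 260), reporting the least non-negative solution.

Write x = 10 + 43·k. Then 43·k ≡ 160 − 10 ≡ 150 (mod 260).
Need 43⁻¹ mod 260. Extended Euclid on (260, 43):
260 = 6×43 + 2
43 = 21×2 + 1
2 = 2×1 + 0
Back-substitute:
1 = 43 − 21·2
1 = −21·260 + 127·43
43⁻¹ ≡ 127 (mod 260), so k ≡ 127·150 ≡ 70 (mod 260).
x = 10 + 43·70 = 3020.

3020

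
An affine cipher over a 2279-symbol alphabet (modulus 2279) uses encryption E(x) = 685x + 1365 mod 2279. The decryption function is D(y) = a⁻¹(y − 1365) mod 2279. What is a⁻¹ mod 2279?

gcd(2279, 685) by repeated division:
2279 = 3·685 + 224
685 = 3·224 + 13
224 = 17·13 + 3
13 = 4·3 + 1
3 = 3·1 + 0
gcd = 1, so the inverse exists. Back-substitute:
1 = 13 − 4·3
1 = −4·224 + 69·13
1 = 69·685 − 211·224
1 = −211·2279 + 702·685
So 685·702 ≡ 1 (mod 2279).

702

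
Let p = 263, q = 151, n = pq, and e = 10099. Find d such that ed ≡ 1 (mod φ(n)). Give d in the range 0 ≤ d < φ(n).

φ(n) = (p−1)(q−1) = 262·150 = 39300.
Need d with 10099·d ≡ 1 (mod 39300). Apply the extended Euclidean algorithm:
39300 = 3×10099 + 9003
10099 = 1×9003 + 1096
9003 = 8×1096 + 235
1096 = 4×235 + 156
235 = 1×156 + 79
156 = 1×79 + 77
79 = 1×77 + 2
77 = 38×2 + 1
2 = 2×1 + 0
Back-substitute:
1 = 77 − 38·2
1 = −38·79 + 39·77
1 = 39·156 − 77·79
1 = −77·235 + 116·156
1 = 116·1096 − 541·235
1 = −541·9003 + 4444·1096
1 = 4444·10099 − 4985·9003
1 = −4985·39300 + 19399·10099
So 10099·19399 ≡ 1 (mod 39300), hence d = 19399.

19399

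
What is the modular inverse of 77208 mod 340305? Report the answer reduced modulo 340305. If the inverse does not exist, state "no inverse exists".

Euclidean algorithm on 340305, 77208:
340305 = 4*77208 + 31473
77208 = 2*31473 + 14262
31473 = 2*14262 + 2949
14262 = 4*2949 + 2466
2949 = 1*2466 + 483
2466 = 5*483 + 51
483 = 9*51 + 24
51 = 2*24 + 3
24 = 8*3 + 0
Since gcd = 3 > 1, 77208 is not a unit mod 340305.

no inverse exists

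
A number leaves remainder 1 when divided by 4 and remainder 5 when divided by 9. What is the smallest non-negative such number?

5

Write x = 1 + 4·k. Then 4·k ≡ 5 − 1 ≡ 4 (mod 9).
Need 4⁻¹ mod 9. Extended Euclid on (9, 4):
9 = 2*4 + 1
4 = 4*1 + 0
Back-substitute:
1 = 9 − 2·4
4⁻¹ ≡ 7 (mod 9), so k ≡ 7·4 ≡ 1 (mod 9).
x = 1 + 4·1 = 5.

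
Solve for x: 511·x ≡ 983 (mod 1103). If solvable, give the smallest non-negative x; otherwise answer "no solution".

First find gcd(511, 1103):
1103 = 2*511 + 81
511 = 6*81 + 25
81 = 3*25 + 6
25 = 4*6 + 1
6 = 6*1 + 0
gcd = 1, so a unique solution mod 1103 exists.
Back-substitute for the Bézout coefficients:
1 = 25 − 4·6
1 = −4·81 + 13·25
1 = 13·511 − 82·81
1 = −82·1103 + 177·511
So 511·(177) ≡ 1 (mod 1103), giving 511⁻¹ ≡ 177.
x ≡ 511⁻¹·983 ≡ 177·983 ≡ 820 (mod 1103).

820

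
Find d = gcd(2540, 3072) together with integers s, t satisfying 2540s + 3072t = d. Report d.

Apply Euclid's algorithm to 3072 and 2540:
3072 = 1×2540 + 532
2540 = 4×532 + 412
532 = 1×412 + 120
412 = 3×120 + 52
120 = 2×52 + 16
52 = 3×16 + 4
16 = 4×4 + 0
gcd(2540, 3072) = 4.
Back-substituting:
4 = 52 − 3·16
4 = −3·120 + 7·52
4 = 7·412 − 24·120
4 = −24·532 + 31·412
4 = 31·2540 − 148·532
4 = −148·3072 + 179·2540
So 4 = (-148)·3072 + (179)·2540.

4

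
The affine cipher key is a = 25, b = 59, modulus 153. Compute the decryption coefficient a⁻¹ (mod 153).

49

gcd(153, 25) by repeated division:
153 = 6*25 + 3
25 = 8*3 + 1
3 = 3*1 + 0
The gcd is 1. Working backward:
1 = 25 − 8·3
1 = −8·153 + 49·25
So 25·49 ≡ 1 (mod 153).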